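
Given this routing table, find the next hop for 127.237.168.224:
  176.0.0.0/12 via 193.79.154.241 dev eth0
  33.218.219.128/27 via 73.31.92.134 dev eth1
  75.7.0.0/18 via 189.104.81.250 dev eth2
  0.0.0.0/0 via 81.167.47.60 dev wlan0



Longest prefix match for 127.237.168.224:
  /12 176.0.0.0: no
  /27 33.218.219.128: no
  /18 75.7.0.0: no
  /0 0.0.0.0: MATCH
Selected: next-hop 81.167.47.60 via wlan0 (matched /0)


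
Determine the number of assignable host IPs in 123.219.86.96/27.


Host bits = 32 - 27 = 5
Total addresses = 2^5 = 32
Usable = total - 2 (network and broadcast)
Usable hosts: 30


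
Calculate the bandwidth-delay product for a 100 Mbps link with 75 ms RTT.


BDP = bandwidth * RTT
= 100 Mbps * 75 ms
= 100 * 1e6 * 75 / 1000 bits
= 7500000 bits
= 937500 bytes
= 915.5273 KB
BDP = 7500000 bits (937500 bytes)


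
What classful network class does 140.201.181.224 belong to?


First octet: 140
Binary: 10001100
10xxxxxx -> Class B (128-191)
Class B, default mask 255.255.0.0 (/16)


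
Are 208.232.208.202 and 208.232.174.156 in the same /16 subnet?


Mask: 255.255.0.0
208.232.208.202 AND mask = 208.232.0.0
208.232.174.156 AND mask = 208.232.0.0
Yes, same subnet (208.232.0.0)


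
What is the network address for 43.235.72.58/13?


IP:   00101011.11101011.01001000.00111010
Mask: 11111111.11111000.00000000.00000000
AND operation:
Net:  00101011.11101000.00000000.00000000
Network: 43.232.0.0/13


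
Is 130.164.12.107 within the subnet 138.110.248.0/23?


Subnet network: 138.110.248.0
Test IP AND mask: 130.164.12.0
No, 130.164.12.107 is not in 138.110.248.0/23


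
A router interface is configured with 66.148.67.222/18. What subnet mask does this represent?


/18 means 18 network bits, 14 host bits
Binary: 11111111111111111100000000000000
Mask: 255.255.192.0


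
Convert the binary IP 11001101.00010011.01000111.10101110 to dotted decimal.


11001101 = 205
00010011 = 19
01000111 = 71
10101110 = 174
IP: 205.19.71.174


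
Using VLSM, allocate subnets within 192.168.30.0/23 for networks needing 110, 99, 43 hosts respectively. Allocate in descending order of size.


110 hosts -> /25 (126 usable): 192.168.30.0/25
99 hosts -> /25 (126 usable): 192.168.30.128/25
43 hosts -> /26 (62 usable): 192.168.31.0/26
Allocation: 192.168.30.0/25 (110 hosts, 126 usable); 192.168.30.128/25 (99 hosts, 126 usable); 192.168.31.0/26 (43 hosts, 62 usable)


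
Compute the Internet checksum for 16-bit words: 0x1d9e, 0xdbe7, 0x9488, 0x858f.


Sum all words (with carry folding):
+ 0x1d9e = 0x1d9e
+ 0xdbe7 = 0xf985
+ 0x9488 = 0x8e0e
+ 0x858f = 0x139e
One's complement: ~0x139e
Checksum = 0xec61


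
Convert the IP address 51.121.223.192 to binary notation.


51 = 00110011
121 = 01111001
223 = 11011111
192 = 11000000
Binary: 00110011.01111001.11011111.11000000


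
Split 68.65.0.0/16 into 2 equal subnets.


New prefix = 16 + 1 = 17
Each subnet has 32768 addresses
  68.65.0.0/17
  68.65.128.0/17
Subnets: 68.65.0.0/17, 68.65.128.0/17


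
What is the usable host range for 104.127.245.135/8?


Network: 104.0.0.0
Broadcast: 104.255.255.255
First usable = network + 1
Last usable = broadcast - 1
Range: 104.0.0.1 to 104.255.255.254


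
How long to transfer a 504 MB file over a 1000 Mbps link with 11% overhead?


Effective throughput = 1000 * (1 - 11/100) = 890 Mbps
File size in Mb = 504 * 8 = 4032 Mb
Time = 4032 / 890
Time = 4.5303 seconds


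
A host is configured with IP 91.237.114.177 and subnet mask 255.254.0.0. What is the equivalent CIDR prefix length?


Binary: 11111111.11111110.00000000.00000000
Count leading 1s
Prefix: /15


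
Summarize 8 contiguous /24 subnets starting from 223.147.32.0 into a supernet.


Original prefix: /24
Number of subnets: 8 = 2^3
New prefix = 24 - 3 = 21
Supernet: 223.147.32.0/21


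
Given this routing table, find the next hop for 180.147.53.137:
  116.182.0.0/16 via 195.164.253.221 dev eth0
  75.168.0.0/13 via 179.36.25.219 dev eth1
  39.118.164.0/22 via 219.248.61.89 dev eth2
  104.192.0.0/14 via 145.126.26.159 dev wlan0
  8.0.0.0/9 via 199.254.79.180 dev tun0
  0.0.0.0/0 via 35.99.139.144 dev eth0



Longest prefix match for 180.147.53.137:
  /16 116.182.0.0: no
  /13 75.168.0.0: no
  /22 39.118.164.0: no
  /14 104.192.0.0: no
  /9 8.0.0.0: no
  /0 0.0.0.0: MATCH
Selected: next-hop 35.99.139.144 via eth0 (matched /0)


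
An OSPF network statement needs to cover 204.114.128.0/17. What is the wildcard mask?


Subnet mask: 255.255.128.0
Wildcard = 255.255.255.255 - subnet mask
255 - 255 = 0
255 - 255 = 0
255 - 128 = 127
255 - 0 = 255
Wildcard: 0.0.127.255


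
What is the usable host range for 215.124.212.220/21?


Network: 215.124.208.0
Broadcast: 215.124.215.255
First usable = network + 1
Last usable = broadcast - 1
Range: 215.124.208.1 to 215.124.215.254


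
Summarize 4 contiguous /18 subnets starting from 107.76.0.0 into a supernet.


Original prefix: /18
Number of subnets: 4 = 2^2
New prefix = 18 - 2 = 16
Supernet: 107.76.0.0/16


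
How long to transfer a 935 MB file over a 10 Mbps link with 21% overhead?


Effective throughput = 10 * (1 - 21/100) = 7.9 Mbps
File size in Mb = 935 * 8 = 7480 Mb
Time = 7480 / 7.9
Time = 946.8354 seconds


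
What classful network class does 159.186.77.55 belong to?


First octet: 159
Binary: 10011111
10xxxxxx -> Class B (128-191)
Class B, default mask 255.255.0.0 (/16)


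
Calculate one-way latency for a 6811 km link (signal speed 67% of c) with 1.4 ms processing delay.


Speed = 0.67 * 3e5 km/s = 201000 km/s
Propagation delay = 6811 / 201000 = 0.0339 s = 33.8856 ms
Processing delay = 1.4 ms
Total one-way latency = 35.2856 ms


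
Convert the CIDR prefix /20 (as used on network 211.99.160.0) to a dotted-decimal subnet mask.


/20 means 20 network bits, 12 host bits
Binary: 11111111111111111111000000000000
Mask: 255.255.240.0


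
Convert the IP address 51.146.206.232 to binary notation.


51 = 00110011
146 = 10010010
206 = 11001110
232 = 11101000
Binary: 00110011.10010010.11001110.11101000


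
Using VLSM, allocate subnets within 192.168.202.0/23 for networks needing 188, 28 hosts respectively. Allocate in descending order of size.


188 hosts -> /24 (254 usable): 192.168.202.0/24
28 hosts -> /27 (30 usable): 192.168.203.0/27
Allocation: 192.168.202.0/24 (188 hosts, 254 usable); 192.168.203.0/27 (28 hosts, 30 usable)


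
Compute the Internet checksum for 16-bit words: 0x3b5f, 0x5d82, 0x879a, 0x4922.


Sum all words (with carry folding):
+ 0x3b5f = 0x3b5f
+ 0x5d82 = 0x98e1
+ 0x879a = 0x207c
+ 0x4922 = 0x699e
One's complement: ~0x699e
Checksum = 0x9661


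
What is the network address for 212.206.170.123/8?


IP:   11010100.11001110.10101010.01111011
Mask: 11111111.00000000.00000000.00000000
AND operation:
Net:  11010100.00000000.00000000.00000000
Network: 212.0.0.0/8


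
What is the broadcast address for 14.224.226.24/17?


Network: 14.224.128.0/17
Host bits = 15
Set all host bits to 1:
Broadcast: 14.224.255.255


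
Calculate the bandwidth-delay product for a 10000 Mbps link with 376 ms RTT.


BDP = bandwidth * RTT
= 10000 Mbps * 376 ms
= 10000 * 1e6 * 376 / 1000 bits
= 3760000000 bits
= 470000000 bytes
= 458984.375 KB
BDP = 3760000000 bits (470000000 bytes)


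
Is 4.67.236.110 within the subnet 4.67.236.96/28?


Subnet network: 4.67.236.96
Test IP AND mask: 4.67.236.96
Yes, 4.67.236.110 is in 4.67.236.96/28


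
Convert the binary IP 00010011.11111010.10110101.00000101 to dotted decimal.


00010011 = 19
11111010 = 250
10110101 = 181
00000101 = 5
IP: 19.250.181.5


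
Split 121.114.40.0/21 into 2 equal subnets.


New prefix = 21 + 1 = 22
Each subnet has 1024 addresses
  121.114.40.0/22
  121.114.44.0/22
Subnets: 121.114.40.0/22, 121.114.44.0/22


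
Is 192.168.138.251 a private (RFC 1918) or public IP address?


RFC 1918 private ranges:
  10.0.0.0/8 (10.0.0.0 - 10.255.255.255)
  172.16.0.0/12 (172.16.0.0 - 172.31.255.255)
  192.168.0.0/16 (192.168.0.0 - 192.168.255.255)
Private (in 192.168.0.0/16)


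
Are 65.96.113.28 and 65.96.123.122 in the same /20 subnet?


Mask: 255.255.240.0
65.96.113.28 AND mask = 65.96.112.0
65.96.123.122 AND mask = 65.96.112.0
Yes, same subnet (65.96.112.0)


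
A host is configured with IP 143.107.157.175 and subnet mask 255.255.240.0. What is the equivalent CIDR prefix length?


Binary: 11111111.11111111.11110000.00000000
Count leading 1s
Prefix: /20


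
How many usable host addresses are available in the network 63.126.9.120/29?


Host bits = 32 - 29 = 3
Total addresses = 2^3 = 8
Usable = total - 2 (network and broadcast)
Usable hosts: 6


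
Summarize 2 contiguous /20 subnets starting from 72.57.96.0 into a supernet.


Original prefix: /20
Number of subnets: 2 = 2^1
New prefix = 20 - 1 = 19
Supernet: 72.57.96.0/19


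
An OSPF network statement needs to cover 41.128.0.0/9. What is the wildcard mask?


Subnet mask: 255.128.0.0
Wildcard = 255.255.255.255 - subnet mask
255 - 255 = 0
255 - 128 = 127
255 - 0 = 255
255 - 0 = 255
Wildcard: 0.127.255.255


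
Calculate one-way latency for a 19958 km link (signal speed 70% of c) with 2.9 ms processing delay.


Speed = 0.7 * 3e5 km/s = 210000 km/s
Propagation delay = 19958 / 210000 = 0.095 s = 95.0381 ms
Processing delay = 2.9 ms
Total one-way latency = 97.9381 ms


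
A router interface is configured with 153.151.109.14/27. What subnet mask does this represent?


/27 means 27 network bits, 5 host bits
Binary: 11111111111111111111111111100000
Mask: 255.255.255.224


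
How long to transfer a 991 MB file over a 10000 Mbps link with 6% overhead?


Effective throughput = 10000 * (1 - 6/100) = 9400 Mbps
File size in Mb = 991 * 8 = 7928 Mb
Time = 7928 / 9400
Time = 0.8434 seconds


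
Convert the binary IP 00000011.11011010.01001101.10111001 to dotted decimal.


00000011 = 3
11011010 = 218
01001101 = 77
10111001 = 185
IP: 3.218.77.185


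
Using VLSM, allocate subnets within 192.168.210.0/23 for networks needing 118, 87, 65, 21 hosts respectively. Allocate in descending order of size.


118 hosts -> /25 (126 usable): 192.168.210.0/25
87 hosts -> /25 (126 usable): 192.168.210.128/25
65 hosts -> /25 (126 usable): 192.168.211.0/25
21 hosts -> /27 (30 usable): 192.168.211.128/27
Allocation: 192.168.210.0/25 (118 hosts, 126 usable); 192.168.210.128/25 (87 hosts, 126 usable); 192.168.211.0/25 (65 hosts, 126 usable); 192.168.211.128/27 (21 hosts, 30 usable)


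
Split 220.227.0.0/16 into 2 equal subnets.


New prefix = 16 + 1 = 17
Each subnet has 32768 addresses
  220.227.0.0/17
  220.227.128.0/17
Subnets: 220.227.0.0/17, 220.227.128.0/17


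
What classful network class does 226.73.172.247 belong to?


First octet: 226
Binary: 11100010
1110xxxx -> Class D (224-239)
Class D (multicast), default mask N/A


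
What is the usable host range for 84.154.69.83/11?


Network: 84.128.0.0
Broadcast: 84.159.255.255
First usable = network + 1
Last usable = broadcast - 1
Range: 84.128.0.1 to 84.159.255.254


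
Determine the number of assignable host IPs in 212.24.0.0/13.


Host bits = 32 - 13 = 19
Total addresses = 2^19 = 524288
Usable = total - 2 (network and broadcast)
Usable hosts: 524286


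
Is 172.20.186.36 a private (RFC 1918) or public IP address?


RFC 1918 private ranges:
  10.0.0.0/8 (10.0.0.0 - 10.255.255.255)
  172.16.0.0/12 (172.16.0.0 - 172.31.255.255)
  192.168.0.0/16 (192.168.0.0 - 192.168.255.255)
Private (in 172.16.0.0/12)


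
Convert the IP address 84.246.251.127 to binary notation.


84 = 01010100
246 = 11110110
251 = 11111011
127 = 01111111
Binary: 01010100.11110110.11111011.01111111


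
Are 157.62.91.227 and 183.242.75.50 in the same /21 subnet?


Mask: 255.255.248.0
157.62.91.227 AND mask = 157.62.88.0
183.242.75.50 AND mask = 183.242.72.0
No, different subnets (157.62.88.0 vs 183.242.72.0)


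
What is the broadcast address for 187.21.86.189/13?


Network: 187.16.0.0/13
Host bits = 19
Set all host bits to 1:
Broadcast: 187.23.255.255


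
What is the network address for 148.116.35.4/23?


IP:   10010100.01110100.00100011.00000100
Mask: 11111111.11111111.11111110.00000000
AND operation:
Net:  10010100.01110100.00100010.00000000
Network: 148.116.34.0/23


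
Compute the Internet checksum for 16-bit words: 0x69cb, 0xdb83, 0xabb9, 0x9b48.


Sum all words (with carry folding):
+ 0x69cb = 0x69cb
+ 0xdb83 = 0x454f
+ 0xabb9 = 0xf108
+ 0x9b48 = 0x8c51
One's complement: ~0x8c51
Checksum = 0x73ae


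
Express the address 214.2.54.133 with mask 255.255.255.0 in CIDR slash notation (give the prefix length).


Binary: 11111111.11111111.11111111.00000000
Count leading 1s
Prefix: /24


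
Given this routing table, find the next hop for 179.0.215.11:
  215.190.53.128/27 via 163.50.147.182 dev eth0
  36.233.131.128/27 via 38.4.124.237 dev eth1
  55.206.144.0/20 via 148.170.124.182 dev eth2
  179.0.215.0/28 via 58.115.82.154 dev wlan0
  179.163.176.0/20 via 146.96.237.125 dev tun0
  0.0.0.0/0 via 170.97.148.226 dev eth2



Longest prefix match for 179.0.215.11:
  /27 215.190.53.128: no
  /27 36.233.131.128: no
  /20 55.206.144.0: no
  /28 179.0.215.0: MATCH
  /20 179.163.176.0: no
  /0 0.0.0.0: MATCH
Selected: next-hop 58.115.82.154 via wlan0 (matched /28)


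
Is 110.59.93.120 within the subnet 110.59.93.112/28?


Subnet network: 110.59.93.112
Test IP AND mask: 110.59.93.112
Yes, 110.59.93.120 is in 110.59.93.112/28


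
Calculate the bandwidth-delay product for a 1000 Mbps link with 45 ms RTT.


BDP = bandwidth * RTT
= 1000 Mbps * 45 ms
= 1000 * 1e6 * 45 / 1000 bits
= 45000000 bits
= 5625000 bytes
= 5493.1641 KB
BDP = 45000000 bits (5625000 bytes)


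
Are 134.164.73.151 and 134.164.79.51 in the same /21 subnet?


Mask: 255.255.248.0
134.164.73.151 AND mask = 134.164.72.0
134.164.79.51 AND mask = 134.164.72.0
Yes, same subnet (134.164.72.0)


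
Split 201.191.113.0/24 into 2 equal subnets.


New prefix = 24 + 1 = 25
Each subnet has 128 addresses
  201.191.113.0/25
  201.191.113.128/25
Subnets: 201.191.113.0/25, 201.191.113.128/25


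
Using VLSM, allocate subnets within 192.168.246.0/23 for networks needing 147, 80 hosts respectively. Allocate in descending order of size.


147 hosts -> /24 (254 usable): 192.168.246.0/24
80 hosts -> /25 (126 usable): 192.168.247.0/25
Allocation: 192.168.246.0/24 (147 hosts, 254 usable); 192.168.247.0/25 (80 hosts, 126 usable)


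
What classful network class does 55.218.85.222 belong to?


First octet: 55
Binary: 00110111
0xxxxxxx -> Class A (1-126)
Class A, default mask 255.0.0.0 (/8)


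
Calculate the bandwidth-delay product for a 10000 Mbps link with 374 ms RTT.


BDP = bandwidth * RTT
= 10000 Mbps * 374 ms
= 10000 * 1e6 * 374 / 1000 bits
= 3740000000 bits
= 467500000 bytes
= 456542.9688 KB
BDP = 3740000000 bits (467500000 bytes)


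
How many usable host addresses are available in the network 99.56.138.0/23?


Host bits = 32 - 23 = 9
Total addresses = 2^9 = 512
Usable = total - 2 (network and broadcast)
Usable hosts: 510


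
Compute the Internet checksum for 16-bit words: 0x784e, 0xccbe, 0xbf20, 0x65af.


Sum all words (with carry folding):
+ 0x784e = 0x784e
+ 0xccbe = 0x450d
+ 0xbf20 = 0x042e
+ 0x65af = 0x69dd
One's complement: ~0x69dd
Checksum = 0x9622


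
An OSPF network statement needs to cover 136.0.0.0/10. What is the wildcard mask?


Subnet mask: 255.192.0.0
Wildcard = 255.255.255.255 - subnet mask
255 - 255 = 0
255 - 192 = 63
255 - 0 = 255
255 - 0 = 255
Wildcard: 0.63.255.255


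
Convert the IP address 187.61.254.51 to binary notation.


187 = 10111011
61 = 00111101
254 = 11111110
51 = 00110011
Binary: 10111011.00111101.11111110.00110011


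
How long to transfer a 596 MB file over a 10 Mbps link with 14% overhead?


Effective throughput = 10 * (1 - 14/100) = 8.6 Mbps
File size in Mb = 596 * 8 = 4768 Mb
Time = 4768 / 8.6
Time = 554.4186 seconds


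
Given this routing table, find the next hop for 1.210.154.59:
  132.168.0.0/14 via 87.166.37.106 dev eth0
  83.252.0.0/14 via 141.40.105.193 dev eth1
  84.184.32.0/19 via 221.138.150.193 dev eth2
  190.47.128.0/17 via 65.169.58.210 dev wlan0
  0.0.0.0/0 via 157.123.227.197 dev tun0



Longest prefix match for 1.210.154.59:
  /14 132.168.0.0: no
  /14 83.252.0.0: no
  /19 84.184.32.0: no
  /17 190.47.128.0: no
  /0 0.0.0.0: MATCH
Selected: next-hop 157.123.227.197 via tun0 (matched /0)


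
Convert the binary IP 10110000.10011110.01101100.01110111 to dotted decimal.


10110000 = 176
10011110 = 158
01101100 = 108
01110111 = 119
IP: 176.158.108.119


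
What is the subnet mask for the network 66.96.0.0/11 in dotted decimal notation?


/11 means 11 network bits, 21 host bits
Binary: 11111111111000000000000000000000
Mask: 255.224.0.0


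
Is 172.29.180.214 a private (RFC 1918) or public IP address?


RFC 1918 private ranges:
  10.0.0.0/8 (10.0.0.0 - 10.255.255.255)
  172.16.0.0/12 (172.16.0.0 - 172.31.255.255)
  192.168.0.0/16 (192.168.0.0 - 192.168.255.255)
Private (in 172.16.0.0/12)


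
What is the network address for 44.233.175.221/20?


IP:   00101100.11101001.10101111.11011101
Mask: 11111111.11111111.11110000.00000000
AND operation:
Net:  00101100.11101001.10100000.00000000
Network: 44.233.160.0/20


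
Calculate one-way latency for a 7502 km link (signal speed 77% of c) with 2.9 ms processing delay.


Speed = 0.77 * 3e5 km/s = 231000 km/s
Propagation delay = 7502 / 231000 = 0.0325 s = 32.4762 ms
Processing delay = 2.9 ms
Total one-way latency = 35.3762 ms


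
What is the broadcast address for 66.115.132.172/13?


Network: 66.112.0.0/13
Host bits = 19
Set all host bits to 1:
Broadcast: 66.119.255.255


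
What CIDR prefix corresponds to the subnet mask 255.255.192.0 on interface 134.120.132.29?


Binary: 11111111.11111111.11000000.00000000
Count leading 1s
Prefix: /18


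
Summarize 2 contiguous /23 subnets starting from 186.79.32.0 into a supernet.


Original prefix: /23
Number of subnets: 2 = 2^1
New prefix = 23 - 1 = 22
Supernet: 186.79.32.0/22


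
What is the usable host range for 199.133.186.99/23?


Network: 199.133.186.0
Broadcast: 199.133.187.255
First usable = network + 1
Last usable = broadcast - 1
Range: 199.133.186.1 to 199.133.187.254


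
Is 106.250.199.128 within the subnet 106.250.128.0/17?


Subnet network: 106.250.128.0
Test IP AND mask: 106.250.128.0
Yes, 106.250.199.128 is in 106.250.128.0/17


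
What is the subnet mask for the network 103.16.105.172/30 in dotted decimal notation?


/30 means 30 network bits, 2 host bits
Binary: 11111111111111111111111111111100
Mask: 255.255.255.252


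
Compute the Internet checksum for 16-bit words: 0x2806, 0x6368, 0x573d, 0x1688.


Sum all words (with carry folding):
+ 0x2806 = 0x2806
+ 0x6368 = 0x8b6e
+ 0x573d = 0xe2ab
+ 0x1688 = 0xf933
One's complement: ~0xf933
Checksum = 0x06cc


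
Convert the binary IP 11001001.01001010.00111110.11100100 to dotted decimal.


11001001 = 201
01001010 = 74
00111110 = 62
11100100 = 228
IP: 201.74.62.228


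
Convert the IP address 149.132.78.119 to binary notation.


149 = 10010101
132 = 10000100
78 = 01001110
119 = 01110111
Binary: 10010101.10000100.01001110.01110111


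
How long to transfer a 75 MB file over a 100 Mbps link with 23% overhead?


Effective throughput = 100 * (1 - 23/100) = 77 Mbps
File size in Mb = 75 * 8 = 600 Mb
Time = 600 / 77
Time = 7.7922 seconds


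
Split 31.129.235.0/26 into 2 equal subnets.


New prefix = 26 + 1 = 27
Each subnet has 32 addresses
  31.129.235.0/27
  31.129.235.32/27
Subnets: 31.129.235.0/27, 31.129.235.32/27


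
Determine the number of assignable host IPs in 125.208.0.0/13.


Host bits = 32 - 13 = 19
Total addresses = 2^19 = 524288
Usable = total - 2 (network and broadcast)
Usable hosts: 524286


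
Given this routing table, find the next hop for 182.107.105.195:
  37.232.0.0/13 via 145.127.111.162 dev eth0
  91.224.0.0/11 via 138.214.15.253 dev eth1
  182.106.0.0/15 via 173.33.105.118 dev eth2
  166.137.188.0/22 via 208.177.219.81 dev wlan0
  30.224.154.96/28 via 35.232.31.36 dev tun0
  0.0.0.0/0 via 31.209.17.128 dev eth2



Longest prefix match for 182.107.105.195:
  /13 37.232.0.0: no
  /11 91.224.0.0: no
  /15 182.106.0.0: MATCH
  /22 166.137.188.0: no
  /28 30.224.154.96: no
  /0 0.0.0.0: MATCH
Selected: next-hop 173.33.105.118 via eth2 (matched /15)


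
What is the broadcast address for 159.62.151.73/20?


Network: 159.62.144.0/20
Host bits = 12
Set all host bits to 1:
Broadcast: 159.62.159.255


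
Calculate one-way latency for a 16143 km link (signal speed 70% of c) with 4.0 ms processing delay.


Speed = 0.7 * 3e5 km/s = 210000 km/s
Propagation delay = 16143 / 210000 = 0.0769 s = 76.8714 ms
Processing delay = 4.0 ms
Total one-way latency = 80.8714 ms


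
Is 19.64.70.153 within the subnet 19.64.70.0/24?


Subnet network: 19.64.70.0
Test IP AND mask: 19.64.70.0
Yes, 19.64.70.153 is in 19.64.70.0/24


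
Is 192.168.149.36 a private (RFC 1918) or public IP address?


RFC 1918 private ranges:
  10.0.0.0/8 (10.0.0.0 - 10.255.255.255)
  172.16.0.0/12 (172.16.0.0 - 172.31.255.255)
  192.168.0.0/16 (192.168.0.0 - 192.168.255.255)
Private (in 192.168.0.0/16)


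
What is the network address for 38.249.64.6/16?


IP:   00100110.11111001.01000000.00000110
Mask: 11111111.11111111.00000000.00000000
AND operation:
Net:  00100110.11111001.00000000.00000000
Network: 38.249.0.0/16


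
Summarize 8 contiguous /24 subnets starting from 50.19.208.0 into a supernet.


Original prefix: /24
Number of subnets: 8 = 2^3
New prefix = 24 - 3 = 21
Supernet: 50.19.208.0/21


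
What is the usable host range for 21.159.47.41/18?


Network: 21.159.0.0
Broadcast: 21.159.63.255
First usable = network + 1
Last usable = broadcast - 1
Range: 21.159.0.1 to 21.159.63.254


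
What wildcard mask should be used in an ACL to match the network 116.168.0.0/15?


Subnet mask: 255.254.0.0
Wildcard = 255.255.255.255 - subnet mask
255 - 255 = 0
255 - 254 = 1
255 - 0 = 255
255 - 0 = 255
Wildcard: 0.1.255.255


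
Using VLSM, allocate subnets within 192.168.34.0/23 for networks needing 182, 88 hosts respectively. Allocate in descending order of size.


182 hosts -> /24 (254 usable): 192.168.34.0/24
88 hosts -> /25 (126 usable): 192.168.35.0/25
Allocation: 192.168.34.0/24 (182 hosts, 254 usable); 192.168.35.0/25 (88 hosts, 126 usable)


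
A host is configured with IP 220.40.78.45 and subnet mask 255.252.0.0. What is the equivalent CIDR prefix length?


Binary: 11111111.11111100.00000000.00000000
Count leading 1s
Prefix: /14


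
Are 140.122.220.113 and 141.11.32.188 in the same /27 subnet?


Mask: 255.255.255.224
140.122.220.113 AND mask = 140.122.220.96
141.11.32.188 AND mask = 141.11.32.160
No, different subnets (140.122.220.96 vs 141.11.32.160)


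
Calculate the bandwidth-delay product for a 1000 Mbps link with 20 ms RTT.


BDP = bandwidth * RTT
= 1000 Mbps * 20 ms
= 1000 * 1e6 * 20 / 1000 bits
= 20000000 bits
= 2500000 bytes
= 2441.4062 KB
BDP = 20000000 bits (2500000 bytes)


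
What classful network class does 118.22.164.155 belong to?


First octet: 118
Binary: 01110110
0xxxxxxx -> Class A (1-126)
Class A, default mask 255.0.0.0 (/8)


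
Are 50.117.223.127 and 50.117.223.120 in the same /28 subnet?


Mask: 255.255.255.240
50.117.223.127 AND mask = 50.117.223.112
50.117.223.120 AND mask = 50.117.223.112
Yes, same subnet (50.117.223.112)


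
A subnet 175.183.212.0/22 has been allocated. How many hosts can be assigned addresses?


Host bits = 32 - 22 = 10
Total addresses = 2^10 = 1024
Usable = total - 2 (network and broadcast)
Usable hosts: 1022


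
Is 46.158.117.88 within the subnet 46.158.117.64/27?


Subnet network: 46.158.117.64
Test IP AND mask: 46.158.117.64
Yes, 46.158.117.88 is in 46.158.117.64/27


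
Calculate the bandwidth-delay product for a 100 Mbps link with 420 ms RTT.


BDP = bandwidth * RTT
= 100 Mbps * 420 ms
= 100 * 1e6 * 420 / 1000 bits
= 42000000 bits
= 5250000 bytes
= 5126.9531 KB
BDP = 42000000 bits (5250000 bytes)


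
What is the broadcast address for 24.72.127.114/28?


Network: 24.72.127.112/28
Host bits = 4
Set all host bits to 1:
Broadcast: 24.72.127.127


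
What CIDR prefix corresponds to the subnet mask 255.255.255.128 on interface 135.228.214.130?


Binary: 11111111.11111111.11111111.10000000
Count leading 1s
Prefix: /25


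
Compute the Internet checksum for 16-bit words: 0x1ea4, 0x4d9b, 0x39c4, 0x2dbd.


Sum all words (with carry folding):
+ 0x1ea4 = 0x1ea4
+ 0x4d9b = 0x6c3f
+ 0x39c4 = 0xa603
+ 0x2dbd = 0xd3c0
One's complement: ~0xd3c0
Checksum = 0x2c3f


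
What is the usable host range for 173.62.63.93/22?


Network: 173.62.60.0
Broadcast: 173.62.63.255
First usable = network + 1
Last usable = broadcast - 1
Range: 173.62.60.1 to 173.62.63.254


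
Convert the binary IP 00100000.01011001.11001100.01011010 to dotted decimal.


00100000 = 32
01011001 = 89
11001100 = 204
01011010 = 90
IP: 32.89.204.90


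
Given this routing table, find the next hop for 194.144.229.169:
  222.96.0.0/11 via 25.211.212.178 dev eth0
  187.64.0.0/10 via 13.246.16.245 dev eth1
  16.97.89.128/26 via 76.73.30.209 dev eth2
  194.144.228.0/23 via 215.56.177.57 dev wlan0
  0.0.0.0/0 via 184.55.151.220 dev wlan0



Longest prefix match for 194.144.229.169:
  /11 222.96.0.0: no
  /10 187.64.0.0: no
  /26 16.97.89.128: no
  /23 194.144.228.0: MATCH
  /0 0.0.0.0: MATCH
Selected: next-hop 215.56.177.57 via wlan0 (matched /23)


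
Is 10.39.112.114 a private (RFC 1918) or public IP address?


RFC 1918 private ranges:
  10.0.0.0/8 (10.0.0.0 - 10.255.255.255)
  172.16.0.0/12 (172.16.0.0 - 172.31.255.255)
  192.168.0.0/16 (192.168.0.0 - 192.168.255.255)
Private (in 10.0.0.0/8)


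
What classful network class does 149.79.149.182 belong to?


First octet: 149
Binary: 10010101
10xxxxxx -> Class B (128-191)
Class B, default mask 255.255.0.0 (/16)


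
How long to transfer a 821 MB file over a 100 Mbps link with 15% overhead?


Effective throughput = 100 * (1 - 15/100) = 85 Mbps
File size in Mb = 821 * 8 = 6568 Mb
Time = 6568 / 85
Time = 77.2706 seconds


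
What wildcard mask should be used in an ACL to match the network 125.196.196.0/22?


Subnet mask: 255.255.252.0
Wildcard = 255.255.255.255 - subnet mask
255 - 255 = 0
255 - 255 = 0
255 - 252 = 3
255 - 0 = 255
Wildcard: 0.0.3.255


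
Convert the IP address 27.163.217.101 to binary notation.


27 = 00011011
163 = 10100011
217 = 11011001
101 = 01100101
Binary: 00011011.10100011.11011001.01100101


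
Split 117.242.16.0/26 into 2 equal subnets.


New prefix = 26 + 1 = 27
Each subnet has 32 addresses
  117.242.16.0/27
  117.242.16.32/27
Subnets: 117.242.16.0/27, 117.242.16.32/27


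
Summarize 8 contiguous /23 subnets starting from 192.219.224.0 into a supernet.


Original prefix: /23
Number of subnets: 8 = 2^3
New prefix = 23 - 3 = 20
Supernet: 192.219.224.0/20


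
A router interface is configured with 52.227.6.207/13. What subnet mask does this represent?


/13 means 13 network bits, 19 host bits
Binary: 11111111111110000000000000000000
Mask: 255.248.0.0


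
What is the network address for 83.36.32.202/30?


IP:   01010011.00100100.00100000.11001010
Mask: 11111111.11111111.11111111.11111100
AND operation:
Net:  01010011.00100100.00100000.11001000
Network: 83.36.32.200/30


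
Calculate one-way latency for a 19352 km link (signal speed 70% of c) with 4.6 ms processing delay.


Speed = 0.7 * 3e5 km/s = 210000 km/s
Propagation delay = 19352 / 210000 = 0.0922 s = 92.1524 ms
Processing delay = 4.6 ms
Total one-way latency = 96.7524 ms


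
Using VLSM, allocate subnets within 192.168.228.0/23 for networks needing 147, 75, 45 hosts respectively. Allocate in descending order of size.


147 hosts -> /24 (254 usable): 192.168.228.0/24
75 hosts -> /25 (126 usable): 192.168.229.0/25
45 hosts -> /26 (62 usable): 192.168.229.128/26
Allocation: 192.168.228.0/24 (147 hosts, 254 usable); 192.168.229.0/25 (75 hosts, 126 usable); 192.168.229.128/26 (45 hosts, 62 usable)


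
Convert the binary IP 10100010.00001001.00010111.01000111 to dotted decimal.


10100010 = 162
00001001 = 9
00010111 = 23
01000111 = 71
IP: 162.9.23.71


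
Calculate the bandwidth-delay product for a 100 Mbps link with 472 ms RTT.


BDP = bandwidth * RTT
= 100 Mbps * 472 ms
= 100 * 1e6 * 472 / 1000 bits
= 47200000 bits
= 5900000 bytes
= 5761.7188 KB
BDP = 47200000 bits (5900000 bytes)


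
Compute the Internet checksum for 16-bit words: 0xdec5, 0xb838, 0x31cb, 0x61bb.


Sum all words (with carry folding):
+ 0xdec5 = 0xdec5
+ 0xb838 = 0x96fe
+ 0x31cb = 0xc8c9
+ 0x61bb = 0x2a85
One's complement: ~0x2a85
Checksum = 0xd57a


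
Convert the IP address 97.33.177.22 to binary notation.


97 = 01100001
33 = 00100001
177 = 10110001
22 = 00010110
Binary: 01100001.00100001.10110001.00010110


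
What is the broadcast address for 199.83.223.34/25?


Network: 199.83.223.0/25
Host bits = 7
Set all host bits to 1:
Broadcast: 199.83.223.127


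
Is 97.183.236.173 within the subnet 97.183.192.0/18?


Subnet network: 97.183.192.0
Test IP AND mask: 97.183.192.0
Yes, 97.183.236.173 is in 97.183.192.0/18


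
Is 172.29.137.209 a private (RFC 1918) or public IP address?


RFC 1918 private ranges:
  10.0.0.0/8 (10.0.0.0 - 10.255.255.255)
  172.16.0.0/12 (172.16.0.0 - 172.31.255.255)
  192.168.0.0/16 (192.168.0.0 - 192.168.255.255)
Private (in 172.16.0.0/12)


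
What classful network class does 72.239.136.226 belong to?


First octet: 72
Binary: 01001000
0xxxxxxx -> Class A (1-126)
Class A, default mask 255.0.0.0 (/8)


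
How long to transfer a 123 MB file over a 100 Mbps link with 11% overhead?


Effective throughput = 100 * (1 - 11/100) = 89 Mbps
File size in Mb = 123 * 8 = 984 Mb
Time = 984 / 89
Time = 11.0562 seconds


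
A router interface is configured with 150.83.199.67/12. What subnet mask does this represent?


/12 means 12 network bits, 20 host bits
Binary: 11111111111100000000000000000000
Mask: 255.240.0.0


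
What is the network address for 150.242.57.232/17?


IP:   10010110.11110010.00111001.11101000
Mask: 11111111.11111111.10000000.00000000
AND operation:
Net:  10010110.11110010.00000000.00000000
Network: 150.242.0.0/17


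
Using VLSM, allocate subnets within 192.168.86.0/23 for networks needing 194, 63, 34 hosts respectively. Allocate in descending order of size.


194 hosts -> /24 (254 usable): 192.168.86.0/24
63 hosts -> /25 (126 usable): 192.168.87.0/25
34 hosts -> /26 (62 usable): 192.168.87.128/26
Allocation: 192.168.86.0/24 (194 hosts, 254 usable); 192.168.87.0/25 (63 hosts, 126 usable); 192.168.87.128/26 (34 hosts, 62 usable)


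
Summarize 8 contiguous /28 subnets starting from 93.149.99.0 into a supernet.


Original prefix: /28
Number of subnets: 8 = 2^3
New prefix = 28 - 3 = 25
Supernet: 93.149.99.0/25


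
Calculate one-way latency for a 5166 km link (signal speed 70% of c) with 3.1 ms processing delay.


Speed = 0.7 * 3e5 km/s = 210000 km/s
Propagation delay = 5166 / 210000 = 0.0246 s = 24.6 ms
Processing delay = 3.1 ms
Total one-way latency = 27.7 ms


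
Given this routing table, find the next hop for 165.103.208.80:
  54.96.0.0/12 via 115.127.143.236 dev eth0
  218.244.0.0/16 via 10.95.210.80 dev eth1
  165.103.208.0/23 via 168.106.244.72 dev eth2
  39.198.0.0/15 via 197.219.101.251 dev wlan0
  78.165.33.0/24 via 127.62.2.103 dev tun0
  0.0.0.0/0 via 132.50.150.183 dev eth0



Longest prefix match for 165.103.208.80:
  /12 54.96.0.0: no
  /16 218.244.0.0: no
  /23 165.103.208.0: MATCH
  /15 39.198.0.0: no
  /24 78.165.33.0: no
  /0 0.0.0.0: MATCH
Selected: next-hop 168.106.244.72 via eth2 (matched /23)


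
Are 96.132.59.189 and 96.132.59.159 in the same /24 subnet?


Mask: 255.255.255.0
96.132.59.189 AND mask = 96.132.59.0
96.132.59.159 AND mask = 96.132.59.0
Yes, same subnet (96.132.59.0)


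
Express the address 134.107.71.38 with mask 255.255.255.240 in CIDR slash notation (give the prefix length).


Binary: 11111111.11111111.11111111.11110000
Count leading 1s
Prefix: /28


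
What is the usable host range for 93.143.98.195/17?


Network: 93.143.0.0
Broadcast: 93.143.127.255
First usable = network + 1
Last usable = broadcast - 1
Range: 93.143.0.1 to 93.143.127.254


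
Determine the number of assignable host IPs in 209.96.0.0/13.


Host bits = 32 - 13 = 19
Total addresses = 2^19 = 524288
Usable = total - 2 (network and broadcast)
Usable hosts: 524286


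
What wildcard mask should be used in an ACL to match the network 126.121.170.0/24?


Subnet mask: 255.255.255.0
Wildcard = 255.255.255.255 - subnet mask
255 - 255 = 0
255 - 255 = 0
255 - 255 = 0
255 - 0 = 255
Wildcard: 0.0.0.255


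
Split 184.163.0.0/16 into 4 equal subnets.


New prefix = 16 + 2 = 18
Each subnet has 16384 addresses
  184.163.0.0/18
  184.163.64.0/18
  184.163.128.0/18
  184.163.192.0/18
Subnets: 184.163.0.0/18, 184.163.64.0/18, 184.163.128.0/18, 184.163.192.0/18


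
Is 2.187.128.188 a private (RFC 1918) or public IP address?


RFC 1918 private ranges:
  10.0.0.0/8 (10.0.0.0 - 10.255.255.255)
  172.16.0.0/12 (172.16.0.0 - 172.31.255.255)
  192.168.0.0/16 (192.168.0.0 - 192.168.255.255)
Public (not in any RFC 1918 range)


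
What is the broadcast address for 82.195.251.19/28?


Network: 82.195.251.16/28
Host bits = 4
Set all host bits to 1:
Broadcast: 82.195.251.31


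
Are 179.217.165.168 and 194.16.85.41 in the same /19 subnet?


Mask: 255.255.224.0
179.217.165.168 AND mask = 179.217.160.0
194.16.85.41 AND mask = 194.16.64.0
No, different subnets (179.217.160.0 vs 194.16.64.0)


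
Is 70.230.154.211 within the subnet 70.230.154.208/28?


Subnet network: 70.230.154.208
Test IP AND mask: 70.230.154.208
Yes, 70.230.154.211 is in 70.230.154.208/28


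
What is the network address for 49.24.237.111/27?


IP:   00110001.00011000.11101101.01101111
Mask: 11111111.11111111.11111111.11100000
AND operation:
Net:  00110001.00011000.11101101.01100000
Network: 49.24.237.96/27


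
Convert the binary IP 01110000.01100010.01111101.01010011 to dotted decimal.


01110000 = 112
01100010 = 98
01111101 = 125
01010011 = 83
IP: 112.98.125.83


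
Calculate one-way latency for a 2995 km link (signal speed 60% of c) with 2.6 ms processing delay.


Speed = 0.6 * 3e5 km/s = 180000 km/s
Propagation delay = 2995 / 180000 = 0.0166 s = 16.6389 ms
Processing delay = 2.6 ms
Total one-way latency = 19.2389 ms


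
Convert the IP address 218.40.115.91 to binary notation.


218 = 11011010
40 = 00101000
115 = 01110011
91 = 01011011
Binary: 11011010.00101000.01110011.01011011


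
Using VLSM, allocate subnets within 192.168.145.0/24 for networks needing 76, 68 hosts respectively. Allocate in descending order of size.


76 hosts -> /25 (126 usable): 192.168.145.0/25
68 hosts -> /25 (126 usable): 192.168.145.128/25
Allocation: 192.168.145.0/25 (76 hosts, 126 usable); 192.168.145.128/25 (68 hosts, 126 usable)


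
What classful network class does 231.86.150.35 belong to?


First octet: 231
Binary: 11100111
1110xxxx -> Class D (224-239)
Class D (multicast), default mask N/A


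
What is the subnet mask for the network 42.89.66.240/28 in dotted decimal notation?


/28 means 28 network bits, 4 host bits
Binary: 11111111111111111111111111110000
Mask: 255.255.255.240


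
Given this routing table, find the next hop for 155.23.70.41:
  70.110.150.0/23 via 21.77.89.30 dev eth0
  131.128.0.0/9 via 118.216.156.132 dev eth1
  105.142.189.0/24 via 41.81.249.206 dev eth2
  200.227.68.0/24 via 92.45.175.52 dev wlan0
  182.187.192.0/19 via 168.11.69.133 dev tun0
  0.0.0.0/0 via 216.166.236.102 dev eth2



Longest prefix match for 155.23.70.41:
  /23 70.110.150.0: no
  /9 131.128.0.0: no
  /24 105.142.189.0: no
  /24 200.227.68.0: no
  /19 182.187.192.0: no
  /0 0.0.0.0: MATCH
Selected: next-hop 216.166.236.102 via eth2 (matched /0)


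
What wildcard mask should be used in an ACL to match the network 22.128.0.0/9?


Subnet mask: 255.128.0.0
Wildcard = 255.255.255.255 - subnet mask
255 - 255 = 0
255 - 128 = 127
255 - 0 = 255
255 - 0 = 255
Wildcard: 0.127.255.255


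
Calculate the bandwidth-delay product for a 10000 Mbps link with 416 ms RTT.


BDP = bandwidth * RTT
= 10000 Mbps * 416 ms
= 10000 * 1e6 * 416 / 1000 bits
= 4160000000 bits
= 520000000 bytes
= 507812.5 KB
BDP = 4160000000 bits (520000000 bytes)


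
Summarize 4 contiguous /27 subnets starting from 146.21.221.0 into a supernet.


Original prefix: /27
Number of subnets: 4 = 2^2
New prefix = 27 - 2 = 25
Supernet: 146.21.221.0/25


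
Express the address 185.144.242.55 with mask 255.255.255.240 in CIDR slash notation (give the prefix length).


Binary: 11111111.11111111.11111111.11110000
Count leading 1s
Prefix: /28


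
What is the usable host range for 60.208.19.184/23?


Network: 60.208.18.0
Broadcast: 60.208.19.255
First usable = network + 1
Last usable = broadcast - 1
Range: 60.208.18.1 to 60.208.19.254


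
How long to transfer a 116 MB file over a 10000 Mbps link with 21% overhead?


Effective throughput = 10000 * (1 - 21/100) = 7900 Mbps
File size in Mb = 116 * 8 = 928 Mb
Time = 928 / 7900
Time = 0.1175 seconds


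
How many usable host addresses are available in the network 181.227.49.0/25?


Host bits = 32 - 25 = 7
Total addresses = 2^7 = 128
Usable = total - 2 (network and broadcast)
Usable hosts: 126


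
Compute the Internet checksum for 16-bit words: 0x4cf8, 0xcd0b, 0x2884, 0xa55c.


Sum all words (with carry folding):
+ 0x4cf8 = 0x4cf8
+ 0xcd0b = 0x1a04
+ 0x2884 = 0x4288
+ 0xa55c = 0xe7e4
One's complement: ~0xe7e4
Checksum = 0x181b


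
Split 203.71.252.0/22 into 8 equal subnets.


New prefix = 22 + 3 = 25
Each subnet has 128 addresses
  203.71.252.0/25
  203.71.252.128/25
  203.71.253.0/25
  203.71.253.128/25
  203.71.254.0/25
  203.71.254.128/25
  203.71.255.0/25
  203.71.255.128/25
Subnets: 203.71.252.0/25, 203.71.252.128/25, 203.71.253.0/25, 203.71.253.128/25, 203.71.254.0/25, 203.71.254.128/25, 203.71.255.0/25, 203.71.255.128/25


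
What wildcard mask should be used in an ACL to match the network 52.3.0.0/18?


Subnet mask: 255.255.192.0
Wildcard = 255.255.255.255 - subnet mask
255 - 255 = 0
255 - 255 = 0
255 - 192 = 63
255 - 0 = 255
Wildcard: 0.0.63.255


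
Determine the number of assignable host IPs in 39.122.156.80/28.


Host bits = 32 - 28 = 4
Total addresses = 2^4 = 16
Usable = total - 2 (network and broadcast)
Usable hosts: 14


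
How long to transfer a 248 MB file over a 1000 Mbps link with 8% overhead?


Effective throughput = 1000 * (1 - 8/100) = 920 Mbps
File size in Mb = 248 * 8 = 1984 Mb
Time = 1984 / 920
Time = 2.1565 seconds


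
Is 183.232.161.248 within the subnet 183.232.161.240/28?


Subnet network: 183.232.161.240
Test IP AND mask: 183.232.161.240
Yes, 183.232.161.248 is in 183.232.161.240/28


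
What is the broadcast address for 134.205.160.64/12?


Network: 134.192.0.0/12
Host bits = 20
Set all host bits to 1:
Broadcast: 134.207.255.255


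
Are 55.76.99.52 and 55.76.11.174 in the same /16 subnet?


Mask: 255.255.0.0
55.76.99.52 AND mask = 55.76.0.0
55.76.11.174 AND mask = 55.76.0.0
Yes, same subnet (55.76.0.0)


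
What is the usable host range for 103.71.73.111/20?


Network: 103.71.64.0
Broadcast: 103.71.79.255
First usable = network + 1
Last usable = broadcast - 1
Range: 103.71.64.1 to 103.71.79.254


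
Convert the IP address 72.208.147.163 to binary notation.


72 = 01001000
208 = 11010000
147 = 10010011
163 = 10100011
Binary: 01001000.11010000.10010011.10100011
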